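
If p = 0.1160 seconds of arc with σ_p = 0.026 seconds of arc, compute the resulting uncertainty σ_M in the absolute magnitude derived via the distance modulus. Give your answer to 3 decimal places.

σ_M = 0.487 mag

M = m − 5 log₁₀ d + 5 = m + 5 log₁₀ p + 5, so ∂M/∂p = 5/(p ln 10).
σ_M = (5/ln 10) · (σ_p/p) = 2.1715 × 0.026/0.1160 = 2.1715 × 0.22414 = 0.48672.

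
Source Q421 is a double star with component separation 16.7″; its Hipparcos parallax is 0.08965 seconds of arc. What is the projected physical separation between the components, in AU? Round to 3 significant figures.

186 AU

d = 1/p = 1/0.08965″ = 11.154 pc.
At distance d (pc), an angle of θ arcsec spans θ·d AU: s = 16.7 × 11.154 = 186.27 AU.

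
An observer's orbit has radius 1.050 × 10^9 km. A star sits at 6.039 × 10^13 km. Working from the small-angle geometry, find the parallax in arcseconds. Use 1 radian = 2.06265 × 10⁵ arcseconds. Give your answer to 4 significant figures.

3.586 arcsec

θ ≈ B/d = (1.050 × 10^9) / (6.039 × 10^13) = 1.7387 × 10^-5 rad.
In arcseconds: 1.7387 × 10^-5 × 206265 = 3.5863″.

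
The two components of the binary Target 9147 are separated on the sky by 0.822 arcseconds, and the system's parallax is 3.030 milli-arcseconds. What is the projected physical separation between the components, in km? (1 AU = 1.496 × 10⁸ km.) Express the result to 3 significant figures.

d = 1/p = 1/0.003030″ = 330.03 pc.
At distance d (pc), an angle of θ arcsec spans θ·d AU: s = 0.822 × 330.03 = 271.28 AU.
= 271.28 × 1.496 × 10⁸ km = 4.0583 × 10^10 km.

4.06 × 10^10 km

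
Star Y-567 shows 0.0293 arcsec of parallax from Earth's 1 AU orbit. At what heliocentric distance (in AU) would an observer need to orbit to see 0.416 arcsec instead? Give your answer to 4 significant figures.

Parallax scales linearly with baseline: p ∝ B, so B = p_target / p_Earth × 1 AU.
B = 0.416 / 0.0293 = 14.198 AU.

14.20 AU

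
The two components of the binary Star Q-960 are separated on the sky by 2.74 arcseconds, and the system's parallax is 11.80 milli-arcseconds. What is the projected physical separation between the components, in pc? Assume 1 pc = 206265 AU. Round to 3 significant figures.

0.00113 pc

d = 1/p = 1/0.01180″ = 84.746 pc.
At distance d (pc), an angle of θ arcsec spans θ·d AU: s = 2.74 × 84.746 = 232.2 AU.
= 232.2 / 206265 = 0.0011257 pc.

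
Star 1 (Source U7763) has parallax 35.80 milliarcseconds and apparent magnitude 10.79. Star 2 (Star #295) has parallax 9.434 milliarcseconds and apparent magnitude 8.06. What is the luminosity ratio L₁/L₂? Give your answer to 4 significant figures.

d₁ = 1/p₁ = 1/0.03580″ = 27.933 pc; d₂ = 1/p₂ = 1/0.009434″ = 106 pc.
M₁ = m₁ − 5 log₁₀ d₁ + 5 = 10.79 − 7.2306 + 5 = 8.5594.
M₂ = 8.06 − 10.1265 + 5 = 2.9335.
L₁/L₂ = 10^(0.4(M₂ − M₁)) = 10^(0.4 × (-5.6259)) = 10^(-2.25036) = 0.0056188.

L₁/L₂ = 0.005619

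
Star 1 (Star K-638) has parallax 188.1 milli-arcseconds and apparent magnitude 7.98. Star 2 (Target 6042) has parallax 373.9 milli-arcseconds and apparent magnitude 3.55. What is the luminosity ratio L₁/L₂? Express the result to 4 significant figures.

d₁ = 1/p₁ = 1/0.1881″ = 5.3163 pc; d₂ = 1/p₂ = 1/0.3739″ = 2.6745 pc.
M₁ = m₁ − 5 log₁₀ d₁ + 5 = 7.98 − 3.6280 + 5 = 9.3520.
M₂ = 3.55 − 2.1362 + 5 = 6.4138.
L₁/L₂ = 10^(0.4(M₂ − M₁)) = 10^(0.4 × (-2.9382)) = 10^(-1.17528) = 0.066791.

L₁/L₂ = 0.06679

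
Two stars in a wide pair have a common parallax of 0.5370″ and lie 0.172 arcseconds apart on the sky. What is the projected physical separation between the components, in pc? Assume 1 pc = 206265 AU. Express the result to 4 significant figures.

1.553 × 10^-6 pc

d = 1/p = 1/0.5370″ = 1.8622 pc.
At distance d (pc), an angle of θ arcsec spans θ·d AU: s = 0.172 × 1.8622 = 0.3203 AU.
= 0.3203 / 206265 = 1.5529 × 10^-6 pc.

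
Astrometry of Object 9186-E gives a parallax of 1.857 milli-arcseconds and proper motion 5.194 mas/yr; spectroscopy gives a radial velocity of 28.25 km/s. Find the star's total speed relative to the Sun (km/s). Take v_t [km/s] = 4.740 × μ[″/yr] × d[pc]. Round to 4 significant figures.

d = 1/p = 1/0.001857″ = 538.5 pc.
μ = 5.194 mas/yr = 0.005194 ″/yr.
v_t = 4.740 μ d = 4.740 × 0.005194 × 538.5 = 13.258 km/s.
v = √(v_r² + v_t²) = √(28.25² + 13.258²) = √973.837 = 31.206 km/s.

31.21 km/s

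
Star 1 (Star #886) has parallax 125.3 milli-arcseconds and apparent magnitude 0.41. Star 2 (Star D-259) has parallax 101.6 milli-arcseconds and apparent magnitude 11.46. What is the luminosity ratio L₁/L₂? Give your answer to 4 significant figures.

d₁ = 1/p₁ = 1/0.1253″ = 7.9808 pc; d₂ = 1/p₂ = 1/0.1016″ = 9.8425 pc.
M₁ = m₁ − 5 log₁₀ d₁ + 5 = 0.41 − 4.5102 + 5 = 0.8998.
M₂ = 11.46 − 4.9655 + 5 = 11.4945.
L₁/L₂ = 10^(0.4(M₂ − M₁)) = 10^(0.4 × 10.5947) = 10^4.23788 = 17293.

L₁/L₂ = 17290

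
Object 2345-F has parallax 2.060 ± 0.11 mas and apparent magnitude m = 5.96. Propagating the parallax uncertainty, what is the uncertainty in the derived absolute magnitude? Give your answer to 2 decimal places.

M = m − 5 log₁₀ d + 5 = m + 5 log₁₀ p + 5, so ∂M/∂p = 5/(p ln 10).
σ_M = (5/ln 10) · (σ_p/p) = 2.1715 × 0.11/2.060 = 2.1715 × 0.053398 = 0.11595.

σ_M = 0.12 mag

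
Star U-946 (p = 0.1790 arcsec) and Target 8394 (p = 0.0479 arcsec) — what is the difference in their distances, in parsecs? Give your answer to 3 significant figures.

15.3 pc

d_A = 1/0.1790″ = 5.5866 pc; d_B = 1/0.04790″ = 20.877 pc.
|d_B − d_A| = |20.877 − 5.5866| = 15.29 pc.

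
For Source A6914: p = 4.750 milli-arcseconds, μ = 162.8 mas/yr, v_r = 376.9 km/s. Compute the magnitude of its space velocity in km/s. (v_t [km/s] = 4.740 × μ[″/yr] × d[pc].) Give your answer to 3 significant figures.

410 km/s

d = 1/p = 1/0.004750″ = 210.53 pc.
μ = 162.8 mas/yr = 0.1628 ″/yr.
v_t = 4.740 μ d = 4.740 × 0.1628 × 210.53 = 162.46 km/s.
v = √(v_r² + v_t²) = √(376.9² + 162.46²) = √168447 = 410.42 km/s.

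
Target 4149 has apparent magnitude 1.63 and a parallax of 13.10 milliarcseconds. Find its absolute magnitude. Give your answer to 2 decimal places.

M = -2.78

d = 1/p = 1/0.01310″ = 76.336 pc.
m − M = 5 log₁₀(76.336) − 5 = 9.4136 − 5 = 4.4136.
M = m − (m − M) = 1.63 − 4.4136 = -2.78.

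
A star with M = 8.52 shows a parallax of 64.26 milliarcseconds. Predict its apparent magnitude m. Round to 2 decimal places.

m = 9.48

d = 1/p = 1/0.06426″ = 15.562 pc.
m − M = 5 log₁₀ d − 5 = 5 log₁₀(15.562) − 5 = 5.9603 − 5 = 0.9603.
m = M + (m − M) = 8.52 + 0.9603 = 9.48.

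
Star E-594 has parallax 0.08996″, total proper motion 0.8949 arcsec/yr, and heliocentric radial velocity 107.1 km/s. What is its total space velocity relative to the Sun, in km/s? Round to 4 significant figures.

117.0 km/s

d = 1/p = 1/0.08996″ = 11.116 pc.
v_t = 4.740 μ d = 4.740 × 0.8949 × 11.116 = 47.152 km/s.
v = √(v_r² + v_t²) = √(107.1² + 47.152²) = √13693.7 = 117.02 km/s.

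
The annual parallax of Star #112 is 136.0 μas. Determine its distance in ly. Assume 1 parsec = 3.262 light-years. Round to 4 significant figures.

23990 ly

p = 136.0 μas = 0.0001360 arcsec.
d = 1/p = 1/0.0001360 = 7352.9 pc.
In light-years: 7352.9 × 3.262 = 23985 ly.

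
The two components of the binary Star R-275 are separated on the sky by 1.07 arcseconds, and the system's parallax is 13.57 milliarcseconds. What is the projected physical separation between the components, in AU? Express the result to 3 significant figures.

78.9 AU

d = 1/p = 1/0.01357″ = 73.692 pc.
At distance d (pc), an angle of θ arcsec spans θ·d AU: s = 1.07 × 73.692 = 78.85 AU.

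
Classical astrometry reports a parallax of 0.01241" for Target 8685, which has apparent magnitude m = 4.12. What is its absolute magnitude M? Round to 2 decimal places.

d = 1/p = 1/0.01241″ = 80.58 pc.
m − M = 5 log₁₀(80.58) − 5 = 9.5311 − 5 = 4.5311.
M = m − (m − M) = 4.12 − 4.5311 = -0.41.

M = -0.41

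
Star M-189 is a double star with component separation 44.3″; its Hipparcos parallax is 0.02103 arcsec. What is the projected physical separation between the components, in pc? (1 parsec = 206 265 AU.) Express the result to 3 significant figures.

d = 1/p = 1/0.02103″ = 47.551 pc.
At distance d (pc), an angle of θ arcsec spans θ·d AU: s = 44.3 × 47.551 = 2106.5 AU.
= 2106.5 / 206265 = 0.010213 pc.

0.0102 pc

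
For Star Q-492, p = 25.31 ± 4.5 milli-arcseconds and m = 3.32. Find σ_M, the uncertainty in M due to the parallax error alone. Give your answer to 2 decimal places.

M = m − 5 log₁₀ d + 5 = m + 5 log₁₀ p + 5, so ∂M/∂p = 5/(p ln 10).
σ_M = (5/ln 10) · (σ_p/p) = 2.1715 × 4.5/25.31 = 2.1715 × 0.1778 = 0.38609.

σ_M = 0.39 mag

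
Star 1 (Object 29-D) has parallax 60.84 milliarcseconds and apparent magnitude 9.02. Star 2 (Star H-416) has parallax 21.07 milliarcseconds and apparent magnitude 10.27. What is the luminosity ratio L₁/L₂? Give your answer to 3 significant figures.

d₁ = 1/p₁ = 1/0.06084″ = 16.437 pc; d₂ = 1/p₂ = 1/0.02107″ = 47.461 pc.
M₁ = m₁ − 5 log₁₀ d₁ + 5 = 9.02 − 6.0791 + 5 = 7.9409.
M₂ = 10.27 − 8.3817 + 5 = 6.8883.
L₁/L₂ = 10^(0.4(M₂ − M₁)) = 10^(0.4 × (-1.0526)) = 10^(-0.42104) = 0.37928.

L₁/L₂ = 0.379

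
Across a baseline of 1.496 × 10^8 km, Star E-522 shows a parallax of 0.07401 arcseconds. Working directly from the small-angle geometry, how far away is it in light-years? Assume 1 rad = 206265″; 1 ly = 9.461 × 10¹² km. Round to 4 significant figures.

44.07 ly

θ = 0.07401″ = 0.07401/206265 = 3.5881 × 10^-7 rad.
d = B/θ = (1.496 × 10^8) / (3.5881 × 10^-7) = 4.1693 × 10^14 km = (4.1693 × 10^14) / (9.461 × 10^12) ly = 44.068 ly.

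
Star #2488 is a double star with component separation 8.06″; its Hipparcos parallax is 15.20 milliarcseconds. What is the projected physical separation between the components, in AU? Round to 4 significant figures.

d = 1/p = 1/0.01520″ = 65.789 pc.
At distance d (pc), an angle of θ arcsec spans θ·d AU: s = 8.06 × 65.789 = 530.26 AU.

530.3 AU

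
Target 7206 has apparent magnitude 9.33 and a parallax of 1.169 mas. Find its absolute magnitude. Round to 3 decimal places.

d = 1/p = 1/0.001169″ = 855.43 pc.
m − M = 5 log₁₀(855.43) − 5 = 14.6609 − 5 = 9.6609.
M = m − (m − M) = 9.33 − 9.6609 = -0.331.

M = -0.331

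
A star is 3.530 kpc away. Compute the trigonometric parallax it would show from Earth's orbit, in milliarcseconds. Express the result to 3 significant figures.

d = 3.530 kpc = 3530 pc.
p = 1/d = 1/3530 = 0.00028329 arcsec.
= 0.00028329 × 1000 = 0.28329 mas.

0.283 mas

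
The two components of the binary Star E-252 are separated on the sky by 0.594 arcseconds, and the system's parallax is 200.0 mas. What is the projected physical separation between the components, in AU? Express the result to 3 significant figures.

2.97 AU

d = 1/p = 1/0.2000″ = 5 pc.
At distance d (pc), an angle of θ arcsec spans θ·d AU: s = 0.594 × 5 = 2.97 AU.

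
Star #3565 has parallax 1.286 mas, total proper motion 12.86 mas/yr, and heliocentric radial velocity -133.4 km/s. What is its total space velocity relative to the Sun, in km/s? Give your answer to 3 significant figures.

142 km/s

d = 1/p = 1/0.001286″ = 777.6 pc.
μ = 12.86 mas/yr = 0.01286 ″/yr.
v_t = 4.740 μ d = 4.740 × 0.01286 × 777.6 = 47.4 km/s.
v = √(v_r² + v_t²) = √((-133.4)² + 47.4²) = √20042.3 = 141.57 km/s.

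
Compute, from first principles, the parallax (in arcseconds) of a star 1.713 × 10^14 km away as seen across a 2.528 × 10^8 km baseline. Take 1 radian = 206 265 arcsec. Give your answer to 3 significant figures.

0.304 arcsec

θ ≈ B/d = (2.528 × 10^8) / (1.713 × 10^14) = 1.4758 × 10^-6 rad.
In arcseconds: 1.4758 × 10^-6 × 206265 = 0.30441″.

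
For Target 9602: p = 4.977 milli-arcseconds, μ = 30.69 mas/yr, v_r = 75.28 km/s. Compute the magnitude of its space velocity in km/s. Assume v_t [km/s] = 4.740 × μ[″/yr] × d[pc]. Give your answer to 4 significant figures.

80.76 km/s

d = 1/p = 1/0.004977″ = 200.92 pc.
μ = 30.69 mas/yr = 0.03069 ″/yr.
v_t = 4.740 μ d = 4.740 × 0.03069 × 200.92 = 29.228 km/s.
v = √(v_r² + v_t²) = √(75.28² + 29.228²) = √6521.35 = 80.755 km/s.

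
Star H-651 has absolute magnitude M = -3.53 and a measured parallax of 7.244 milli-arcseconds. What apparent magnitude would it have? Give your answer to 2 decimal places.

m = 2.17

d = 1/p = 1/0.007244″ = 138.05 pc.
m − M = 5 log₁₀ d − 5 = 5 log₁₀(138.05) − 5 = 10.7002 − 5 = 5.7002.
m = M + (m − M) = -3.53 + 5.7002 = 2.17.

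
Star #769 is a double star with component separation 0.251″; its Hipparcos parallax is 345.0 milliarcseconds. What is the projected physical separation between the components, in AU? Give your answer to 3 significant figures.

0.728 AU

d = 1/p = 1/0.3450″ = 2.8986 pc.
At distance d (pc), an angle of θ arcsec spans θ·d AU: s = 0.251 × 2.8986 = 0.72755 AU.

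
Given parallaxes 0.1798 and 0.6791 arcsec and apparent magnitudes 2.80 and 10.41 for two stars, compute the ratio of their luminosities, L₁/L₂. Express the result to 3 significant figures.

d₁ = 1/p₁ = 1/0.1798″ = 5.5617 pc; d₂ = 1/p₂ = 1/0.6791″ = 1.4725 pc.
M₁ = m₁ − 5 log₁₀ d₁ + 5 = 2.80 − 3.7260 + 5 = 4.0740.
M₂ = 10.41 − 0.8403 + 5 = 14.5697.
L₁/L₂ = 10^(0.4(M₂ − M₁)) = 10^(0.4 × 10.4957) = 10^4.19828 = 15786.

L₁/L₂ = 15800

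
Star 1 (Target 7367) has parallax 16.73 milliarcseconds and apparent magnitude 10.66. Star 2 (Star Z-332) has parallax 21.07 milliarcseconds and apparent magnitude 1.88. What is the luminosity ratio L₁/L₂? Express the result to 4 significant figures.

d₁ = 1/p₁ = 1/0.01673″ = 59.773 pc; d₂ = 1/p₂ = 1/0.02107″ = 47.461 pc.
M₁ = m₁ − 5 log₁₀ d₁ + 5 = 10.66 − 8.8825 + 5 = 6.7775.
M₂ = 1.88 − 8.3817 + 5 = -1.5017.
L₁/L₂ = 10^(0.4(M₂ − M₁)) = 10^(0.4 × (-8.2792)) = 10^(-3.31168) = 0.00048789.

L₁/L₂ = 0.0004879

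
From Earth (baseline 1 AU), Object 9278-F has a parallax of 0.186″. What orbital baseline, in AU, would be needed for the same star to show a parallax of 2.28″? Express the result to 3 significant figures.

12.3 AU

Parallax scales linearly with baseline: p ∝ B, so B = p_target / p_Earth × 1 AU.
B = 2.28 / 0.186 = 12.258 AU.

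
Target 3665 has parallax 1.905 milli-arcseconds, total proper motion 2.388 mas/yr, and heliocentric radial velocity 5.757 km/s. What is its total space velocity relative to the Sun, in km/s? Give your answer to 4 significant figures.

8.273 km/s

d = 1/p = 1/0.001905″ = 524.93 pc.
μ = 2.388 mas/yr = 0.002388 ″/yr.
v_t = 4.740 μ d = 4.740 × 0.002388 × 524.93 = 5.9417 km/s.
v = √(v_r² + v_t²) = √(5.757² + 5.9417²) = √68.4468 = 8.2733 km/s.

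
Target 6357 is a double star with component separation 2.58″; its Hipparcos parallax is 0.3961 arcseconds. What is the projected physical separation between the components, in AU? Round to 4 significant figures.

d = 1/p = 1/0.3961″ = 2.5246 pc.
At distance d (pc), an angle of θ arcsec spans θ·d AU: s = 2.58 × 2.5246 = 6.5135 AU.

6.514 AU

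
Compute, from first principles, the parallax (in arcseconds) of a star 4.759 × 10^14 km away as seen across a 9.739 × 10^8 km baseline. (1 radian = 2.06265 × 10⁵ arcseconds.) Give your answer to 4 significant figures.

0.4221 arcsec

θ ≈ B/d = (9.739 × 10^8) / (4.759 × 10^14) = 2.0464 × 10^-6 rad.
In arcseconds: 2.0464 × 10^-6 × 206265 = 0.4221″.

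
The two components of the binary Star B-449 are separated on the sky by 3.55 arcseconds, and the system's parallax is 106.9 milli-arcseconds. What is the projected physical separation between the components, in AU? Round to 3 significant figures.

d = 1/p = 1/0.1069″ = 9.3545 pc.
At distance d (pc), an angle of θ arcsec spans θ·d AU: s = 3.55 × 9.3545 = 33.208 AU.

33.2 AU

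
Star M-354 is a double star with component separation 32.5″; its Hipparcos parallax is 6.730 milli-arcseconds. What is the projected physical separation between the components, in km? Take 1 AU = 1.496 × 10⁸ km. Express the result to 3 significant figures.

d = 1/p = 1/0.006730″ = 148.59 pc.
At distance d (pc), an angle of θ arcsec spans θ·d AU: s = 32.5 × 148.59 = 4829.2 AU.
= 4829.2 × 1.496 × 10⁸ km = 7.2245 × 10^11 km.

7.22 × 10^11 km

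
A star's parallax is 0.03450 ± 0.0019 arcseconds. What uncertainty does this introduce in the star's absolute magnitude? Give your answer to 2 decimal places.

σ_M = 0.12 mag

M = m − 5 log₁₀ d + 5 = m + 5 log₁₀ p + 5, so ∂M/∂p = 5/(p ln 10).
σ_M = (5/ln 10) · (σ_p/p) = 2.1715 × 0.0019/0.03450 = 2.1715 × 0.055072 = 0.11959.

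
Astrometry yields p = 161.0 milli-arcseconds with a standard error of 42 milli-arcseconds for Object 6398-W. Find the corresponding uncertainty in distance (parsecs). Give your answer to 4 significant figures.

d = 1/p, so σ_d = σ_p / p².
σ_d = 0.0420 / (0.1610)² = 0.0420 / 0.025921 = 1.6203 pc.

1.620 pc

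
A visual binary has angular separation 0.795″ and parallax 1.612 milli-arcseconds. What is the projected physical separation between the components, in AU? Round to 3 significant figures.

d = 1/p = 1/0.001612″ = 620.35 pc.
At distance d (pc), an angle of θ arcsec spans θ·d AU: s = 0.795 × 620.35 = 493.18 AU.

493 AU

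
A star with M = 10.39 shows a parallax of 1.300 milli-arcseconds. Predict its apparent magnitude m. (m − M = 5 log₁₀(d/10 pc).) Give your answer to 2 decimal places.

d = 1/p = 1/0.001300″ = 769.23 pc.
m − M = 5 log₁₀ d − 5 = 5 log₁₀(769.23) − 5 = 14.4303 − 5 = 9.4303.
m = M + (m − M) = 10.39 + 9.4303 = 19.82.

m = 19.82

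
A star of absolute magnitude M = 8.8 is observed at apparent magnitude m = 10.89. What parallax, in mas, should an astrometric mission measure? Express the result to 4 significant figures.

38.19 mas

m − M = 10.89 − 8.8 = 2.09.
d = 10^((m−M)/5 + 1) = 10^1.418 = 26.182 pc.
p = 1/d = 1/26.182 = 0.038194 arcsec = 38.194 mas.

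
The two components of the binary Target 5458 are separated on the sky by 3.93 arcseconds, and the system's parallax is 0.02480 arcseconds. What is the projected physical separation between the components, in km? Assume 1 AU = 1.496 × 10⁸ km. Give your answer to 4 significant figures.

2.371 × 10^10 km

d = 1/p = 1/0.02480″ = 40.323 pc.
At distance d (pc), an angle of θ arcsec spans θ·d AU: s = 3.93 × 40.323 = 158.47 AU.
= 158.47 × 1.496 × 10⁸ km = 2.3707 × 10^10 km.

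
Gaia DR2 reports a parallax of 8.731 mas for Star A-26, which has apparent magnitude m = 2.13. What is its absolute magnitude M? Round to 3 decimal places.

M = -3.165

d = 1/p = 1/0.008731″ = 114.53 pc.
m − M = 5 log₁₀(114.53) − 5 = 10.2946 − 5 = 5.2946.
M = m − (m − M) = 2.13 − 5.2946 = -3.165.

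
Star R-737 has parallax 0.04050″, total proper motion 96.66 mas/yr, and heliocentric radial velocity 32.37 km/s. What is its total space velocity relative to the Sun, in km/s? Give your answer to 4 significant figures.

34.29 km/s

d = 1/p = 1/0.04050″ = 24.691 pc.
μ = 96.66 mas/yr = 0.09666 ″/yr.
v_t = 4.740 μ d = 4.740 × 0.09666 × 24.691 = 11.313 km/s.
v = √(v_r² + v_t²) = √(32.37² + 11.313²) = √1175.8 = 34.29 km/s.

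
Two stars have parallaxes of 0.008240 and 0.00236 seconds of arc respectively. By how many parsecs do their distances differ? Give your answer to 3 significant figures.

302 pc

d_A = 1/0.008240″ = 121.36 pc; d_B = 1/0.002360″ = 423.73 pc.
|d_B − d_A| = |423.73 − 121.36| = 302.37 pc.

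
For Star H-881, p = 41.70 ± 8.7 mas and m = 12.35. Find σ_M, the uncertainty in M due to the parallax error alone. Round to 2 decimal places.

σ_M = 0.45 mag

M = m − 5 log₁₀ d + 5 = m + 5 log₁₀ p + 5, so ∂M/∂p = 5/(p ln 10).
σ_M = (5/ln 10) · (σ_p/p) = 2.1715 × 8.7/41.70 = 2.1715 × 0.20863 = 0.45304.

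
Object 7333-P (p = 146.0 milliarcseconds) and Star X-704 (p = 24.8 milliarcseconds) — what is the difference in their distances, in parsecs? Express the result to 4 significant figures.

33.47 pc

d_A = 1/0.1460″ = 6.8493 pc; d_B = 1/0.02480″ = 40.323 pc.
|d_B − d_A| = |40.323 − 6.8493| = 33.474 pc.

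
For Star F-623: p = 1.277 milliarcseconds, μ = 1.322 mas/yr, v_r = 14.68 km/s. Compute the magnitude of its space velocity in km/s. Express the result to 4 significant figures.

15.48 km/s

d = 1/p = 1/0.001277″ = 783.09 pc.
μ = 1.322 mas/yr = 0.001322 ″/yr.
v_t = 4.740 μ d = 4.740 × 0.001322 × 783.09 = 4.9071 km/s.
v = √(v_r² + v_t²) = √(14.68² + 4.9071²) = √239.582 = 15.478 km/s.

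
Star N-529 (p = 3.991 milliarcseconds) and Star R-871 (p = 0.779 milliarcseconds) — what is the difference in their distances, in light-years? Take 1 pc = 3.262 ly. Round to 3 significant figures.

3370 ly

d_A = 1/0.003991″ = 250.56 pc; d_B = 1/0.0007790″ = 1283.7 pc.
|d_B − d_A| = |1283.7 − 250.56| = 1033.1 pc = 1033.1 × 3.262 ly = 3370 ly.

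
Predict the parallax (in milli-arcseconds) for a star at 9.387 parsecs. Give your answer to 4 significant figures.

p = 1/d = 1/9.387 = 0.10653 arcsec.
= 0.10653 × 1000 = 106.53 mas.

106.5 mas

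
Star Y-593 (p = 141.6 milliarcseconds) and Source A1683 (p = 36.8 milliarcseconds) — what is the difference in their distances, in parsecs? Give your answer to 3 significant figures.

20.1 pc

d_A = 1/0.1416″ = 7.0621 pc; d_B = 1/0.03680″ = 27.174 pc.
|d_B − d_A| = |27.174 − 7.0621| = 20.112 pc.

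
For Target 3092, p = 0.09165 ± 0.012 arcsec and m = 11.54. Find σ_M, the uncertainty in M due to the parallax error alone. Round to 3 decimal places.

M = m − 5 log₁₀ d + 5 = m + 5 log₁₀ p + 5, so ∂M/∂p = 5/(p ln 10).
σ_M = (5/ln 10) · (σ_p/p) = 2.1715 × 0.012/0.09165 = 2.1715 × 0.13093 = 0.28431.

σ_M = 0.284 mag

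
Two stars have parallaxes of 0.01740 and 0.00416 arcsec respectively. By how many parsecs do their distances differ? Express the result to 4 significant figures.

d_A = 1/0.01740″ = 57.471 pc; d_B = 1/0.004160″ = 240.38 pc.
|d_B − d_A| = |240.38 − 57.471| = 182.91 pc.

182.9 pc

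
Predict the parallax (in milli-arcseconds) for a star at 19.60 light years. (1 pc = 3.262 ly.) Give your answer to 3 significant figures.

d = 19.60 ly ÷ 3.262 = 6.0086 pc.
p = 1/d = 1/6.0086 = 0.16643 arcsec.
= 0.16643 × 1000 = 166.43 mas.

166 mas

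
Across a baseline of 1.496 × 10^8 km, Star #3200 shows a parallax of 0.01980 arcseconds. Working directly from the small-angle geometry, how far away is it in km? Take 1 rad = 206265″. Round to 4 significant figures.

1.558 × 10^15 km

θ = 0.01980″ = 0.01980/206265 = 9.5993 × 10^-8 rad.
d = B/θ = (1.496 × 10^8) / (9.5993 × 10^-8) = 1.5584 × 10^15 km.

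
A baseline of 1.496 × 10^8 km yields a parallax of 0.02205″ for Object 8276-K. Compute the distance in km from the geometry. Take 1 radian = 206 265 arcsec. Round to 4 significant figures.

θ = 0.02205″ = 0.02205/206265 = 1.0690 × 10^-7 rad.
d = B/θ = (1.496 × 10^8) / (1.0690 × 10^-7) = 1.3994 × 10^15 km.

1.399 × 10^15 km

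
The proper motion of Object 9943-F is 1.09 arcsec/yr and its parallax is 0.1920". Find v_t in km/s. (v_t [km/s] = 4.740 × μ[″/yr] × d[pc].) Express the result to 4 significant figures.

26.91 km/s

d = 1/p = 1/0.1920″ = 5.2083 pc.
v_t = 4.74 × μ × d = 4.74 × 1.09 × 5.2083 = 26.909 km/s.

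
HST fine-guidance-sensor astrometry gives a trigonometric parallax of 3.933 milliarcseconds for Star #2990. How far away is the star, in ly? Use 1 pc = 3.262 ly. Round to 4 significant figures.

829.4 ly

p = 3.933 milliarcseconds = 0.003933 arcsec.
d = 1/p = 1/0.003933 = 254.26 pc.
In light-years: 254.26 × 3.262 = 829.4 ly.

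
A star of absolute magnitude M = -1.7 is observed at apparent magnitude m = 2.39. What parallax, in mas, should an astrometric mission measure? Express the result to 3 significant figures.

15.2 mas

m − M = 2.39 − (-1.7) = 4.09.
d = 10^((m−M)/5 + 1) = 10^1.818 = 65.766 pc.
p = 1/d = 1/65.766 = 0.015205 arcsec = 15.205 mas.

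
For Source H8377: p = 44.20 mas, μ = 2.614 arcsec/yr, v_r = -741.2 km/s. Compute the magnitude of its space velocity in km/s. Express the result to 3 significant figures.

d = 1/p = 1/0.04420″ = 22.624 pc.
v_t = 4.740 μ d = 4.740 × 2.614 × 22.624 = 280.32 km/s.
v = √(v_r² + v_t²) = √((-741.2)² + 280.32²) = √627957 = 792.44 km/s.

792 km/s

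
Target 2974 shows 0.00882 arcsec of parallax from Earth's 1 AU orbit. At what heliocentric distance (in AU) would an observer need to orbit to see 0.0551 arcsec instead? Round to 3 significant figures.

Parallax scales linearly with baseline: p ∝ B, so B = p_target / p_Earth × 1 AU.
B = 0.0551 / 0.00882 = 6.2472 AU.

6.25 AU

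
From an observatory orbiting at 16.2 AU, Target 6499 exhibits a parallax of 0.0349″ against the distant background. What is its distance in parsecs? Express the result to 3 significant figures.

With baseline B (in AU) and parallax p (in arcsec), d = B/p parsecs.
d = 16.2 / 0.0349 = 464.18 pc.

464 pc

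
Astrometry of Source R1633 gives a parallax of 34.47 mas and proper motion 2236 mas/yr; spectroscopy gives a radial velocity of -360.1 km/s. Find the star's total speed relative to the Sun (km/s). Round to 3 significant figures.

474 km/s

d = 1/p = 1/0.03447″ = 29.011 pc.
μ = 2236 mas/yr = 2.236 ″/yr.
v_t = 4.740 μ d = 4.740 × 2.236 × 29.011 = 307.48 km/s.
v = √(v_r² + v_t²) = √((-360.1)² + 307.48²) = √224216 = 473.51 km/s.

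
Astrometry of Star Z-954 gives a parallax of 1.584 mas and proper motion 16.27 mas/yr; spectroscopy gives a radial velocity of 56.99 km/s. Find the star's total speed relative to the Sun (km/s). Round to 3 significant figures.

d = 1/p = 1/0.001584″ = 631.31 pc.
μ = 16.27 mas/yr = 0.01627 ″/yr.
v_t = 4.740 μ d = 4.740 × 0.01627 × 631.31 = 48.687 km/s.
v = √(v_r² + v_t²) = √(56.99² + 48.687²) = √5618.28 = 74.955 km/s.

75.0 km/s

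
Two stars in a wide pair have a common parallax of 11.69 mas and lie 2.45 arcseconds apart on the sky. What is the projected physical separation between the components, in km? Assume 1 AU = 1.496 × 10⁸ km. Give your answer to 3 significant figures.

d = 1/p = 1/0.01169″ = 85.543 pc.
At distance d (pc), an angle of θ arcsec spans θ·d AU: s = 2.45 × 85.543 = 209.58 AU.
= 209.58 × 1.496 × 10⁸ km = 3.1353 × 10^10 km.

3.14 × 10^10 km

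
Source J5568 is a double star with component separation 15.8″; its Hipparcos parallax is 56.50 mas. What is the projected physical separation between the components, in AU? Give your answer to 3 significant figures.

280 AU

d = 1/p = 1/0.05650″ = 17.699 pc.
At distance d (pc), an angle of θ arcsec spans θ·d AU: s = 15.8 × 17.699 = 279.64 AU.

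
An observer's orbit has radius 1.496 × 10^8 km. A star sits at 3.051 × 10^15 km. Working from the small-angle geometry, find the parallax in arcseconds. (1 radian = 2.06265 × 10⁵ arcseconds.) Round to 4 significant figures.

θ ≈ B/d = (1.496 × 10^8) / (3.051 × 10^15) = 4.9033 × 10^-8 rad.
In arcseconds: 4.9033 × 10^-8 × 206265 = 0.010114″.

0.01011 arcsec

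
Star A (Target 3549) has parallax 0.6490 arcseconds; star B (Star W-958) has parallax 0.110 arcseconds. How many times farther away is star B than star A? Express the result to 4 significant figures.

5.900

Since d = 1/p, d_B/d_A = p_A/p_B.
= 0.6490 / 0.110 = 5.9.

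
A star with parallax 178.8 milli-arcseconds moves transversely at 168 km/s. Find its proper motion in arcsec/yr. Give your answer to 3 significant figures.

6.34 arcsec/yr

d = 1/p = 1/0.1788″ = 5.5928 pc.
μ = v_t / (4.74 d) = 168 / (4.74 × 5.5928) = 168 / 26.51 = 6.3372 ″/yr.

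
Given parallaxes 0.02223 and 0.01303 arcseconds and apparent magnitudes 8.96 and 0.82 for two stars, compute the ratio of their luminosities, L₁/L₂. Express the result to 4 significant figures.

d₁ = 1/p₁ = 1/0.02223″ = 44.984 pc; d₂ = 1/p₂ = 1/0.01303″ = 76.746 pc.
M₁ = m₁ − 5 log₁₀ d₁ + 5 = 8.96 − 8.2653 + 5 = 5.6947.
M₂ = 0.82 − 9.4253 + 5 = -3.6053.
L₁/L₂ = 10^(0.4(M₂ − M₁)) = 10^(0.4 × (-9.3000)) = 10^(-3.72000) = 0.00019055.

L₁/L₂ = 0.0001906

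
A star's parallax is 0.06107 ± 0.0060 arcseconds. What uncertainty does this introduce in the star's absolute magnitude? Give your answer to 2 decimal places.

σ_M = 0.21 mag

M = m − 5 log₁₀ d + 5 = m + 5 log₁₀ p + 5, so ∂M/∂p = 5/(p ln 10).
σ_M = (5/ln 10) · (σ_p/p) = 2.1715 × 0.0060/0.06107 = 2.1715 × 0.098248 = 0.21335.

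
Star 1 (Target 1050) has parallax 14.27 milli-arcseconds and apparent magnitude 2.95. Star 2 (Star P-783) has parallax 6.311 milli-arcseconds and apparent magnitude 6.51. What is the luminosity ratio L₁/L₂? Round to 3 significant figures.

d₁ = 1/p₁ = 1/0.01427″ = 70.077 pc; d₂ = 1/p₂ = 1/0.006311″ = 158.45 pc.
M₁ = m₁ − 5 log₁₀ d₁ + 5 = 2.95 − 9.2279 + 5 = -1.2779.
M₂ = 6.51 − 10.9995 + 5 = 0.5105.
L₁/L₂ = 10^(0.4(M₂ − M₁)) = 10^(0.4 × 1.7884) = 10^0.71536 = 5.1923.

L₁/L₂ = 5.19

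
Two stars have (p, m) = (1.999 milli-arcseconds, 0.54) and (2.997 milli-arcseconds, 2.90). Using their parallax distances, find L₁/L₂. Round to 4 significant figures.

d₁ = 1/p₁ = 1/0.001999″ = 500.25 pc; d₂ = 1/p₂ = 1/0.002997″ = 333.67 pc.
M₁ = m₁ − 5 log₁₀ d₁ + 5 = 0.54 − 13.4959 + 5 = -7.9559.
M₂ = 2.90 − 12.6166 + 5 = -4.7166.
L₁/L₂ = 10^(0.4(M₂ − M₁)) = 10^(0.4 × 3.2393) = 10^1.29572 = 19.757.

L₁/L₂ = 19.76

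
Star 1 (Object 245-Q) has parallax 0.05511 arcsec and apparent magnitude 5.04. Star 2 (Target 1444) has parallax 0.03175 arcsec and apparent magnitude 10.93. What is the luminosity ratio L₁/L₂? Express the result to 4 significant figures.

L₁/L₂ = 75.34

d₁ = 1/p₁ = 1/0.05511″ = 18.146 pc; d₂ = 1/p₂ = 1/0.03175″ = 31.496 pc.
M₁ = m₁ − 5 log₁₀ d₁ + 5 = 5.04 − 6.2939 + 5 = 3.7461.
M₂ = 10.93 − 7.4913 + 5 = 8.4387.
L₁/L₂ = 10^(0.4(M₂ − M₁)) = 10^(0.4 × 4.6926) = 10^1.87704 = 75.342.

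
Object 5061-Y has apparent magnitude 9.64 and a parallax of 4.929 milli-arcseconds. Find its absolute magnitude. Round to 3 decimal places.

d = 1/p = 1/0.004929″ = 202.88 pc.
m − M = 5 log₁₀(202.88) − 5 = 11.5362 − 5 = 6.5362.
M = m − (m − M) = 9.64 − 6.5362 = 3.104.

M = 3.104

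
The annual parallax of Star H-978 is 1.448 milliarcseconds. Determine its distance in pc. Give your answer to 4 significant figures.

p = 1.448 milliarcseconds = 0.001448 arcsec.
d = 1/p = 1/0.001448 = 690.61 pc.

690.6 pc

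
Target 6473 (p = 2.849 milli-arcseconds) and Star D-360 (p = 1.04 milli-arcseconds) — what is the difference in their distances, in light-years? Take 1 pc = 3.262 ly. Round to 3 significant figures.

1990 ly

d_A = 1/0.002849″ = 351 pc; d_B = 1/0.001040″ = 961.54 pc.
|d_B − d_A| = |961.54 − 351| = 610.54 pc = 610.54 × 3.262 ly = 1991.6 ly.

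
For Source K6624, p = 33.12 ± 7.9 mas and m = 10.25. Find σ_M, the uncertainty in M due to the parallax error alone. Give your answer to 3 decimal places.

M = m − 5 log₁₀ d + 5 = m + 5 log₁₀ p + 5, so ∂M/∂p = 5/(p ln 10).
σ_M = (5/ln 10) · (σ_p/p) = 2.1715 × 7.9/33.12 = 2.1715 × 0.23853 = 0.51797.

σ_M = 0.518 mag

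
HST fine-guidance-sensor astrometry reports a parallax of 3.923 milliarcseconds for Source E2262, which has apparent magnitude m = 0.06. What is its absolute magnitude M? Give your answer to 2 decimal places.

M = -6.97

d = 1/p = 1/0.003923″ = 254.91 pc.
m − M = 5 log₁₀(254.91) − 5 = 12.0319 − 5 = 7.0319.
M = m − (m − M) = 0.06 − 7.0319 = -6.97.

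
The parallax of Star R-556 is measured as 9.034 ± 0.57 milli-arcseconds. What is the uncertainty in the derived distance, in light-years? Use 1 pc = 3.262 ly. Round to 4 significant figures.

22.78 ly

d = 1/p, so σ_d = σ_p / p².
σ_d = 0.000570 / (0.009034)² = 0.000570 / 0.000081613 = 6.9842 pc = 6.9842 × 3.262 ly = 22.782 ly.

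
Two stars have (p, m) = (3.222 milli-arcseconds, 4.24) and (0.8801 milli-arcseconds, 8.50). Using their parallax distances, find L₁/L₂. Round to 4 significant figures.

L₁/L₂ = 3.774

d₁ = 1/p₁ = 1/0.003222″ = 310.37 pc; d₂ = 1/p₂ = 1/0.0008801″ = 1136.2 pc.
M₁ = m₁ − 5 log₁₀ d₁ + 5 = 4.24 − 12.4594 + 5 = -3.2194.
M₂ = 8.50 − 15.2773 + 5 = -1.7773.
L₁/L₂ = 10^(0.4(M₂ − M₁)) = 10^(0.4 × 1.4421) = 10^0.57684 = 3.7743.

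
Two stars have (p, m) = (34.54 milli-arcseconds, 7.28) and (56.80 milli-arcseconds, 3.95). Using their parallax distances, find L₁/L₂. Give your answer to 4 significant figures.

d₁ = 1/p₁ = 1/0.03454″ = 28.952 pc; d₂ = 1/p₂ = 1/0.05680″ = 17.606 pc.
M₁ = m₁ − 5 log₁₀ d₁ + 5 = 7.28 − 7.3084 + 5 = 4.9716.
M₂ = 3.95 − 6.2283 + 5 = 2.7217.
L₁/L₂ = 10^(0.4(M₂ − M₁)) = 10^(0.4 × (-2.2499)) = 10^(-0.89996) = 0.1259.

L₁/L₂ = 0.1259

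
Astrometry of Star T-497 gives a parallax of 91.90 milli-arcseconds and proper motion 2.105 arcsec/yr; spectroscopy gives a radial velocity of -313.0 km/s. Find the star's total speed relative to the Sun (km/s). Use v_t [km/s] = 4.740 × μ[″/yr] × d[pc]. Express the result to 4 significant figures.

331.3 km/s

d = 1/p = 1/0.09190″ = 10.881 pc.
v_t = 4.740 μ d = 4.740 × 2.105 × 10.881 = 108.57 km/s.
v = √(v_r² + v_t²) = √((-313.0)² + 108.57²) = √109756 = 331.29 km/s.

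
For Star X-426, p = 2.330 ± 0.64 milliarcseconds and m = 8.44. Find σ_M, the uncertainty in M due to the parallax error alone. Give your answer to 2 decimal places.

M = m − 5 log₁₀ d + 5 = m + 5 log₁₀ p + 5, so ∂M/∂p = 5/(p ln 10).
σ_M = (5/ln 10) · (σ_p/p) = 2.1715 × 0.64/2.330 = 2.1715 × 0.27468 = 0.59647.

σ_M = 0.60 mag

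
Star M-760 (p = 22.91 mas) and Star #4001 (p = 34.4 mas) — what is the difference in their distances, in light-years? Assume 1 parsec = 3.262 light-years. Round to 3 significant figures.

d_A = 1/0.02291″ = 43.649 pc; d_B = 1/0.03440″ = 29.07 pc.
|d_B − d_A| = |29.07 − 43.649| = 14.579 pc = 14.579 × 3.262 ly = 47.557 ly.

47.6 ly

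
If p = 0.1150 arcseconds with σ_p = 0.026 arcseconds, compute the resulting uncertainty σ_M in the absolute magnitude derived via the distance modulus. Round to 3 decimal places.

M = m − 5 log₁₀ d + 5 = m + 5 log₁₀ p + 5, so ∂M/∂p = 5/(p ln 10).
σ_M = (5/ln 10) · (σ_p/p) = 2.1715 × 0.026/0.1150 = 2.1715 × 0.22609 = 0.49095.

σ_M = 0.491 mag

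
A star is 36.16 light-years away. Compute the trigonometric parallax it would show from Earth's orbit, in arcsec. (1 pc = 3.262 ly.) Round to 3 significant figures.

0.0902 arcsec

d = 36.16 ly ÷ 3.262 = 11.085 pc.
p = 1/d = 1/11.085 = 0.090212 arcsec.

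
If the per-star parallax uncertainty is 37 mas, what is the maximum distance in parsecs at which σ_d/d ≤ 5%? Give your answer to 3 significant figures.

σ_d/d = σ_p/p, so the condition is σ_p/p ≤ 0.05, i.e. p ≥ σ_p/0.05.
p_min = 37/0.05 = 740 mas = 0.74 arcsec.
d_max = 1/p_min = 1/0.74 = 1.3514 pc.

1.35 pc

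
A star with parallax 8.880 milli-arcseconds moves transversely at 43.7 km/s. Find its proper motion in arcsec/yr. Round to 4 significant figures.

d = 1/p = 1/0.008880″ = 112.61 pc.
μ = v_t / (4.74 d) = 43.7 / (4.74 × 112.61) = 43.7 / 533.77 = 0.08187 ″/yr.

0.08187 arcsec/yr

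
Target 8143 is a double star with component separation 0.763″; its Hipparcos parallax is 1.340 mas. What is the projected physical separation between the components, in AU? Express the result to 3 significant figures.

569 AU

d = 1/p = 1/0.001340″ = 746.27 pc.
At distance d (pc), an angle of θ arcsec spans θ·d AU: s = 0.763 × 746.27 = 569.4 AU.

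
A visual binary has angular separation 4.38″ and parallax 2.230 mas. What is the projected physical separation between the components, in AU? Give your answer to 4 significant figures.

d = 1/p = 1/0.002230″ = 448.43 pc.
At distance d (pc), an angle of θ arcsec spans θ·d AU: s = 4.38 × 448.43 = 1964.1 AU.

1964 AU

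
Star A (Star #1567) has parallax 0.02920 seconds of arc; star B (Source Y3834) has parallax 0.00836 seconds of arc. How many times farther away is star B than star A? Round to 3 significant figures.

Since d = 1/p, d_B/d_A = p_A/p_B.
= 0.02920 / 0.00836 = 3.4928.

3.49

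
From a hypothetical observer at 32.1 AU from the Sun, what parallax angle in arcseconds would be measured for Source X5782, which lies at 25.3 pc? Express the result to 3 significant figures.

p (arcsec) = B (AU) / d (pc).
p = 32.1 / 25.3 = 1.2688 arcsec.

1.27 arcsec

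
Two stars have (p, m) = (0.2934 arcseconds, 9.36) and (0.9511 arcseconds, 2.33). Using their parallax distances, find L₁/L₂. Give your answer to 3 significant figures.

d₁ = 1/p₁ = 1/0.2934″ = 3.4083 pc; d₂ = 1/p₂ = 1/0.9511″ = 1.0514 pc.
M₁ = m₁ − 5 log₁₀ d₁ + 5 = 9.36 − 2.6627 + 5 = 11.6973.
M₂ = 2.33 − 0.1088 + 5 = 7.2212.
L₁/L₂ = 10^(0.4(M₂ − M₁)) = 10^(0.4 × (-4.4761)) = 10^(-1.79044) = 0.016202.

L₁/L₂ = 0.0162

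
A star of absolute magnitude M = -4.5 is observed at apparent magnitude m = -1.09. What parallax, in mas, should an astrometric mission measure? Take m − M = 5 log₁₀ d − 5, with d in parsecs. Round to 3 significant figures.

m − M = -1.09 − (-4.5) = 3.41.
d = 10^((m−M)/5 + 1) = 10^1.682 = 48.084 pc.
p = 1/d = 1/48.084 = 0.020797 arcsec = 20.797 mas.

20.8 mas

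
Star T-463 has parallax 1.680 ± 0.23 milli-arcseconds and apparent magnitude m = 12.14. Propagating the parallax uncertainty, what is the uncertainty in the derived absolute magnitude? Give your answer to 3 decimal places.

M = m − 5 log₁₀ d + 5 = m + 5 log₁₀ p + 5, so ∂M/∂p = 5/(p ln 10).
σ_M = (5/ln 10) · (σ_p/p) = 2.1715 × 0.23/1.680 = 2.1715 × 0.1369 = 0.29728.

σ_M = 0.297 mag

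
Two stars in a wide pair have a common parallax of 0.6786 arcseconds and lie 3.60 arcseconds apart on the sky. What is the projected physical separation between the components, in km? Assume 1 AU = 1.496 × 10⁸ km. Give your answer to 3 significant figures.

d = 1/p = 1/0.6786″ = 1.4736 pc.
At distance d (pc), an angle of θ arcsec spans θ·d AU: s = 3.60 × 1.4736 = 5.305 AU.
= 5.305 × 1.496 × 10⁸ km = 7.9363 × 10^8 km.

7.94 × 10^8 km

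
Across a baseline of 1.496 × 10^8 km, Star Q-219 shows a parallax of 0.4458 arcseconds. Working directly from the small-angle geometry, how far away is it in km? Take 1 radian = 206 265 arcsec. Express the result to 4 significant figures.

θ = 0.4458″ = 0.4458/206265 = 2.1613 × 10^-6 rad.
d = B/θ = (1.496 × 10^8) / (2.1613 × 10^-6) = 6.9218 × 10^13 km.

6.922 × 10^13 km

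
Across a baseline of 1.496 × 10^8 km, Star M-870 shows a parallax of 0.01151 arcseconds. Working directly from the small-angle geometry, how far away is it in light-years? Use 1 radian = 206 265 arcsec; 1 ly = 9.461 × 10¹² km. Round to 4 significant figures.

θ = 0.01151″ = 0.01151/206265 = 5.5802 × 10^-8 rad.
d = B/θ = (1.496 × 10^8) / (5.5802 × 10^-8) = 2.6809 × 10^15 km = (2.6809 × 10^15) / (9.461 × 10^12) ly = 283.36 ly.

283.4 ly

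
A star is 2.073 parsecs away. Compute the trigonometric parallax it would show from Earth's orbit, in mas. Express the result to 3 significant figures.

p = 1/d = 1/2.073 = 0.48239 arcsec.
= 0.48239 × 1000 = 482.39 mas.

482 mas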